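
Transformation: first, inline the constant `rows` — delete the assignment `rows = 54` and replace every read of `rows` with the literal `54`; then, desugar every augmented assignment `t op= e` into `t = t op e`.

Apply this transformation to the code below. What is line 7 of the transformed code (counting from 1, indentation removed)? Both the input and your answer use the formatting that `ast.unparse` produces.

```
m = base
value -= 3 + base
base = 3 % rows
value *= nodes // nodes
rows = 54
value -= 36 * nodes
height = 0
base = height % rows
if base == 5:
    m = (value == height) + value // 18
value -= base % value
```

base = height % 54

Transformed code:
m = base
value = value - (3 + base)
base = 3 % 54
value = value * (nodes // nodes)
value = value - 36 * nodes
height = 0
base = height % 54
if base == 5:
    m = (value == height) + value // 18
value = value - base % value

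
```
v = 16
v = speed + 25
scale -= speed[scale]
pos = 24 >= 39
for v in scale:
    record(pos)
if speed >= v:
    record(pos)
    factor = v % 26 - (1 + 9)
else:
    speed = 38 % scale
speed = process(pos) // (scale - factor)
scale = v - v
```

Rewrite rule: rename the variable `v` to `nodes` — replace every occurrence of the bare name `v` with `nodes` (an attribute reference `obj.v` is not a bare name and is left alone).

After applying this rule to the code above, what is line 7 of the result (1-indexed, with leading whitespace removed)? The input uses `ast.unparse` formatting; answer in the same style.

if speed >= nodes:

Transformed code:
nodes = 16
nodes = speed + 25
scale -= speed[scale]
pos = 24 >= 39
for nodes in scale:
    record(pos)
if speed >= nodes:
    record(pos)
    factor = nodes % 26 - (1 + 9)
else:
    speed = 38 % scale
speed = process(pos) // (scale - factor)
scale = nodes - nodes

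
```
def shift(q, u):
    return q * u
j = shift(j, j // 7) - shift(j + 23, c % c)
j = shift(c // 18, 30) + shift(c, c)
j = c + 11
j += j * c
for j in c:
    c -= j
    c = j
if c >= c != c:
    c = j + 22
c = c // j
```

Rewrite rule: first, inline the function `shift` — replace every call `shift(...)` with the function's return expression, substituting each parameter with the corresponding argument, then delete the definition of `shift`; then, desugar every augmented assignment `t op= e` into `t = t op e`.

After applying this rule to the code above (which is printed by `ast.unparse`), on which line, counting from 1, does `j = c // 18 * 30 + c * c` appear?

Transformed code:
j = j * (j // 7) - (j + 23) * (c % c)
j = c // 18 * 30 + c * c
j = c + 11
j = j + j * c
for j in c:
    c = c - j
    c = j
if c >= c != c:
    c = j + 22
c = c // j

2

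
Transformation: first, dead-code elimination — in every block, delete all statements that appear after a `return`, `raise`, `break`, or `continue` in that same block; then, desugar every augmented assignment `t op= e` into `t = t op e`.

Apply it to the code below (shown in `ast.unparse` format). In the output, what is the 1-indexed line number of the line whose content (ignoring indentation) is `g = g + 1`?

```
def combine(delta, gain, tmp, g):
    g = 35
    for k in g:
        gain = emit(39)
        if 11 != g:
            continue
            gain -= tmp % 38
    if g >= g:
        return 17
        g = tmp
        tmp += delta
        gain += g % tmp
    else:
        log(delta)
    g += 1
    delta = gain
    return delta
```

11

Transformed code:
def combine(delta, gain, tmp, g):
    g = 35
    for k in g:
        gain = emit(39)
        if 11 != g:
            continue
    if g >= g:
        return 17
    else:
        log(delta)
    g = g + 1
    delta = gain
    return delta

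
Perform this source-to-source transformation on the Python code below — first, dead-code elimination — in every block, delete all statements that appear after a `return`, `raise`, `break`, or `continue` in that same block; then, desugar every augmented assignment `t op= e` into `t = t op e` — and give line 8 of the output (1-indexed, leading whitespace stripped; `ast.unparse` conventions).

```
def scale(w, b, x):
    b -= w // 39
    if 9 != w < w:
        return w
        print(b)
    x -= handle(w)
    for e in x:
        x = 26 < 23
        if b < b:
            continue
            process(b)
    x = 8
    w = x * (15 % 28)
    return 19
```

Transformed code:
def scale(w, b, x):
    b = b - w // 39
    if 9 != w < w:
        return w
    x = x - handle(w)
    for e in x:
        x = 26 < 23
        if b < b:
            continue
    x = 8
    w = x * (15 % 28)
    return 19

if b < b:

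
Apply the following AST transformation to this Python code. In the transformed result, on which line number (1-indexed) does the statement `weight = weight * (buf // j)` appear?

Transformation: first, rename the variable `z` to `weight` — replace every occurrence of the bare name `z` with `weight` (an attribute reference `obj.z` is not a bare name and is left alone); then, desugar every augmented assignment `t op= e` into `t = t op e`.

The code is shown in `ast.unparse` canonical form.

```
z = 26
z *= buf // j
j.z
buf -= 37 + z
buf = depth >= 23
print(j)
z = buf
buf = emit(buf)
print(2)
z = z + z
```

Transformed code:
weight = 26
weight = weight * (buf // j)
j.z
buf = buf - (37 + weight)
buf = depth >= 23
print(j)
weight = buf
buf = emit(buf)
print(2)
weight = weight + weight

2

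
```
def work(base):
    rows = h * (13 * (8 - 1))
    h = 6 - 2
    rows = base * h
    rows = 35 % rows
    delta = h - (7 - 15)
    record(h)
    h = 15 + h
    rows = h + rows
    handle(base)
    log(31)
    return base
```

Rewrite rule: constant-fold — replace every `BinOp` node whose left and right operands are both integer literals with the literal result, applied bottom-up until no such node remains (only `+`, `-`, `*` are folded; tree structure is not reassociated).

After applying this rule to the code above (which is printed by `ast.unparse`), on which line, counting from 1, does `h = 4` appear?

Transformed code:
def work(base):
    rows = h * 91
    h = 4
    rows = base * h
    rows = 35 % rows
    delta = h - -8
    record(h)
    h = 15 + h
    rows = h + rows
    handle(base)
    log(31)
    return base

3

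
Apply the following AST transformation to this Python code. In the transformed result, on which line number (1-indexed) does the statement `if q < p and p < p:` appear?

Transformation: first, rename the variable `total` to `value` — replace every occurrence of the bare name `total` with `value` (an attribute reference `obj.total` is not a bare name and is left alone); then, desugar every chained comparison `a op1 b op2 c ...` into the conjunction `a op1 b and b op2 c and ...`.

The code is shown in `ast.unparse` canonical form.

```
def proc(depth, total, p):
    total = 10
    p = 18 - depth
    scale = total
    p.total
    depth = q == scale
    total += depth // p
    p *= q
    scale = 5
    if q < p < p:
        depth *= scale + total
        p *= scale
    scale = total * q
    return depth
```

10

Transformed code:
def proc(depth, value, p):
    value = 10
    p = 18 - depth
    scale = value
    p.total
    depth = q == scale
    value += depth // p
    p *= q
    scale = 5
    if q < p and p < p:
        depth *= scale + value
        p *= scale
    scale = value * q
    return depth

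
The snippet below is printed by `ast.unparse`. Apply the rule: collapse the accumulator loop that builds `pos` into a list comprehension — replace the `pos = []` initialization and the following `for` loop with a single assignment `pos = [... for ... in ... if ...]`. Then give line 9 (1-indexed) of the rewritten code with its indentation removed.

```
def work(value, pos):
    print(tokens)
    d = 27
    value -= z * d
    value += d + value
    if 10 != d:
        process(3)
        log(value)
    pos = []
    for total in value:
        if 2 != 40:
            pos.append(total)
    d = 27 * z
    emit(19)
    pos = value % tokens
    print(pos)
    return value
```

Transformed code:
def work(value, pos):
    print(tokens)
    d = 27
    value -= z * d
    value += d + value
    if 10 != d:
        process(3)
        log(value)
    pos = [total for total in value if 2 != 40]
    d = 27 * z
    emit(19)
    pos = value % tokens
    print(pos)
    return value

pos = [total for total in value if 2 != 40]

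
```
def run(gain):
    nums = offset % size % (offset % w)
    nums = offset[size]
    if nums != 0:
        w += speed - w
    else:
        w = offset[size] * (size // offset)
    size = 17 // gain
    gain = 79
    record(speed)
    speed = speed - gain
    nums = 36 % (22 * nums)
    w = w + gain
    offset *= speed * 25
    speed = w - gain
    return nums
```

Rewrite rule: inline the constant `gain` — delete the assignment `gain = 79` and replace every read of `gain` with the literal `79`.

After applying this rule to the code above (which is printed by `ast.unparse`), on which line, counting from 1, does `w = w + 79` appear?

12

Transformed code:
def run(gain):
    nums = offset % size % (offset % w)
    nums = offset[size]
    if nums != 0:
        w += speed - w
    else:
        w = offset[size] * (size // offset)
    size = 17 // 79
    record(speed)
    speed = speed - 79
    nums = 36 % (22 * nums)
    w = w + 79
    offset *= speed * 25
    speed = w - 79
    return nums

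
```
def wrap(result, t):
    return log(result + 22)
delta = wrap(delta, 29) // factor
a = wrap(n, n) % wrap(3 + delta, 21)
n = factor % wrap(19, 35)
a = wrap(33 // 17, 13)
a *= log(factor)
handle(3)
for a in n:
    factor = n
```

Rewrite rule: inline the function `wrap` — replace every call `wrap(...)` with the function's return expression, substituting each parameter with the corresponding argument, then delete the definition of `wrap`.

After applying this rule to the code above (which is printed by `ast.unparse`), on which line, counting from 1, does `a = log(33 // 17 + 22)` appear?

Transformed code:
delta = log(delta + 22) // factor
a = log(n + 22) % log(3 + delta + 22)
n = factor % log(19 + 22)
a = log(33 // 17 + 22)
a *= log(factor)
handle(3)
for a in n:
    factor = n

4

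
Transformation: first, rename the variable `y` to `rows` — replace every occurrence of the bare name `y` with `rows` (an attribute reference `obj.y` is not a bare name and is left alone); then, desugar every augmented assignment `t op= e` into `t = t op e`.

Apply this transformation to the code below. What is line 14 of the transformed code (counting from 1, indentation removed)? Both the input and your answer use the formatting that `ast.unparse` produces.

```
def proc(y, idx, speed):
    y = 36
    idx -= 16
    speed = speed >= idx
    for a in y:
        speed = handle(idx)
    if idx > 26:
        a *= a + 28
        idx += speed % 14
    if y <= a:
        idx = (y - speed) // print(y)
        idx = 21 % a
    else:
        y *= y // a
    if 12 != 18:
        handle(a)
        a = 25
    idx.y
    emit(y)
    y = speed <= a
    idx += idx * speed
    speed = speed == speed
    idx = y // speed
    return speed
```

Transformed code:
def proc(rows, idx, speed):
    rows = 36
    idx = idx - 16
    speed = speed >= idx
    for a in rows:
        speed = handle(idx)
    if idx > 26:
        a = a * (a + 28)
        idx = idx + speed % 14
    if rows <= a:
        idx = (rows - speed) // print(rows)
        idx = 21 % a
    else:
        rows = rows * (rows // a)
    if 12 != 18:
        handle(a)
        a = 25
    idx.y
    emit(rows)
    rows = speed <= a
    idx = idx + idx * speed
    speed = speed == speed
    idx = rows // speed
    return speed

rows = rows * (rows // a)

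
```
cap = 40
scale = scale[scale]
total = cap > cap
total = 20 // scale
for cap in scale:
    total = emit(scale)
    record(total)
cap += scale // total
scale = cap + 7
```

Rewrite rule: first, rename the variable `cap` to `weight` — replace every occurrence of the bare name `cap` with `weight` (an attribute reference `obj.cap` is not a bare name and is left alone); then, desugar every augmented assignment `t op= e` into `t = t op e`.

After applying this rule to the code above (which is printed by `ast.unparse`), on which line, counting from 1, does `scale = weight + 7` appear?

Transformed code:
weight = 40
scale = scale[scale]
total = weight > weight
total = 20 // scale
for weight in scale:
    total = emit(scale)
    record(total)
weight = weight + scale // total
scale = weight + 7

9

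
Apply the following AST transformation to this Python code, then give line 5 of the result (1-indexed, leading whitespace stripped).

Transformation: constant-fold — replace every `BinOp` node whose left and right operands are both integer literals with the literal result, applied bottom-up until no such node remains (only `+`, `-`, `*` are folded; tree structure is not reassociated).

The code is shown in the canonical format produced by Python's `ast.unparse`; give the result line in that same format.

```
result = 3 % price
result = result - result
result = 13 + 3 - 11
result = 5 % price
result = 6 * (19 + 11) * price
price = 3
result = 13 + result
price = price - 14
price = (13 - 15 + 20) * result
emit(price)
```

Transformed code:
result = 3 % price
result = result - result
result = 5
result = 5 % price
result = 180 * price
price = 3
result = 13 + result
price = price - 14
price = 18 * result
emit(price)

result = 180 * price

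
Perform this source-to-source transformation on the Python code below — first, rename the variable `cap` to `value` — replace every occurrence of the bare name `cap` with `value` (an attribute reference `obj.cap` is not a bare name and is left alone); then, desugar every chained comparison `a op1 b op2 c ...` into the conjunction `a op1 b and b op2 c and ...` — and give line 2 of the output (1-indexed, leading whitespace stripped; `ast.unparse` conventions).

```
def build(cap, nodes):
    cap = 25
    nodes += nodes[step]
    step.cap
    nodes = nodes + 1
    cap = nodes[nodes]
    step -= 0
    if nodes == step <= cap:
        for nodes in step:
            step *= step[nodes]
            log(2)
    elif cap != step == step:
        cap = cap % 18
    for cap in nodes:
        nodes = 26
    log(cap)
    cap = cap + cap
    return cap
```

value = 25

Transformed code:
def build(value, nodes):
    value = 25
    nodes += nodes[step]
    step.cap
    nodes = nodes + 1
    value = nodes[nodes]
    step -= 0
    if nodes == step and step <= value:
        for nodes in step:
            step *= step[nodes]
            log(2)
    elif value != step and step == step:
        value = value % 18
    for value in nodes:
        nodes = 26
    log(value)
    value = value + value
    return value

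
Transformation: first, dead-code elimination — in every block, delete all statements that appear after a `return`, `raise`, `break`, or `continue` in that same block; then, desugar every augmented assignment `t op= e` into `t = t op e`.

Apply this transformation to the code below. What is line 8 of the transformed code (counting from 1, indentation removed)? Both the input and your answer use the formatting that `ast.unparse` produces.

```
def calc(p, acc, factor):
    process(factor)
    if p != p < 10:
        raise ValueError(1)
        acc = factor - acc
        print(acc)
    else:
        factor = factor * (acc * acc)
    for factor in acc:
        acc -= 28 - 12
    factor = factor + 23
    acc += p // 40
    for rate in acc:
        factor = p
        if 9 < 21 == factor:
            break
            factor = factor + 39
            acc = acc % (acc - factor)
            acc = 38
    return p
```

Transformed code:
def calc(p, acc, factor):
    process(factor)
    if p != p < 10:
        raise ValueError(1)
    else:
        factor = factor * (acc * acc)
    for factor in acc:
        acc = acc - (28 - 12)
    factor = factor + 23
    acc = acc + p // 40
    for rate in acc:
        factor = p
        if 9 < 21 == factor:
            break
    return p

acc = acc - (28 - 12)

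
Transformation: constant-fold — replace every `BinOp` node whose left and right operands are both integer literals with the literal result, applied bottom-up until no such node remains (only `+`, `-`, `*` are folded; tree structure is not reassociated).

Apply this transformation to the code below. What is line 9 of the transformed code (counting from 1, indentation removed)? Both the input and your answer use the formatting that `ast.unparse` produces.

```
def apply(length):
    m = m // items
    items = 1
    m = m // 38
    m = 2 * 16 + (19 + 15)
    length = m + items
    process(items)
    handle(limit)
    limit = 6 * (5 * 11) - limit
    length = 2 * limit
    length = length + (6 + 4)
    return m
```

limit = 330 - limit

Transformed code:
def apply(length):
    m = m // items
    items = 1
    m = m // 38
    m = 66
    length = m + items
    process(items)
    handle(limit)
    limit = 330 - limit
    length = 2 * limit
    length = length + 10
    return m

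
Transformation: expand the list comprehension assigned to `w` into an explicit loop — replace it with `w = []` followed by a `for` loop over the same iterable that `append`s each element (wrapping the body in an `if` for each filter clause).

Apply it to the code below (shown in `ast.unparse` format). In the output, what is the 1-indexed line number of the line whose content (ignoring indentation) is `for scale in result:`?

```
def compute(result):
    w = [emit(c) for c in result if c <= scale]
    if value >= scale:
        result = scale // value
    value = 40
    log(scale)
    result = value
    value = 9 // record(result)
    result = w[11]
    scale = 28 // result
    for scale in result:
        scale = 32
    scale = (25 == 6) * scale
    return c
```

14

Transformed code:
def compute(result):
    w = []
    for c in result:
        if c <= scale:
            w.append(emit(c))
    if value >= scale:
        result = scale // value
    value = 40
    log(scale)
    result = value
    value = 9 // record(result)
    result = w[11]
    scale = 28 // result
    for scale in result:
        scale = 32
    scale = (25 == 6) * scale
    return c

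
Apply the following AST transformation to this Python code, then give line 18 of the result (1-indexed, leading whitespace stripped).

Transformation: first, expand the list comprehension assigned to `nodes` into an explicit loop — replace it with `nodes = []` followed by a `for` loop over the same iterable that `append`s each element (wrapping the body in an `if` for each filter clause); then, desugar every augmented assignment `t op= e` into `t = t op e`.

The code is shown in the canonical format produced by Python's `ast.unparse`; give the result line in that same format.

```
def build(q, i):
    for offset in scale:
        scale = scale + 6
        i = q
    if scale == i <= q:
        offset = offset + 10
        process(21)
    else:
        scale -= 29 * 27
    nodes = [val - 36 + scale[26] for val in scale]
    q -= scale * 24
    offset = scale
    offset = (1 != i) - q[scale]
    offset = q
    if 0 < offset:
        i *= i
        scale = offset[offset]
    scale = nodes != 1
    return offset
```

i = i * i

Transformed code:
def build(q, i):
    for offset in scale:
        scale = scale + 6
        i = q
    if scale == i <= q:
        offset = offset + 10
        process(21)
    else:
        scale = scale - 29 * 27
    nodes = []
    for val in scale:
        nodes.append(val - 36 + scale[26])
    q = q - scale * 24
    offset = scale
    offset = (1 != i) - q[scale]
    offset = q
    if 0 < offset:
        i = i * i
        scale = offset[offset]
    scale = nodes != 1
    return offset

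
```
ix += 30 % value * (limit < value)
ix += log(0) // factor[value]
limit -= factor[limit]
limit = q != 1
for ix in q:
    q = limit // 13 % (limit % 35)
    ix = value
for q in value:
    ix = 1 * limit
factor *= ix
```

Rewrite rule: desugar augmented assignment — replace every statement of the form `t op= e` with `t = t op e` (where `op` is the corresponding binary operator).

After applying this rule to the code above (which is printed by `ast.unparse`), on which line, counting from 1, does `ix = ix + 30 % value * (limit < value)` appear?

1

Transformed code:
ix = ix + 30 % value * (limit < value)
ix = ix + log(0) // factor[value]
limit = limit - factor[limit]
limit = q != 1
for ix in q:
    q = limit // 13 % (limit % 35)
    ix = value
for q in value:
    ix = 1 * limit
factor = factor * ix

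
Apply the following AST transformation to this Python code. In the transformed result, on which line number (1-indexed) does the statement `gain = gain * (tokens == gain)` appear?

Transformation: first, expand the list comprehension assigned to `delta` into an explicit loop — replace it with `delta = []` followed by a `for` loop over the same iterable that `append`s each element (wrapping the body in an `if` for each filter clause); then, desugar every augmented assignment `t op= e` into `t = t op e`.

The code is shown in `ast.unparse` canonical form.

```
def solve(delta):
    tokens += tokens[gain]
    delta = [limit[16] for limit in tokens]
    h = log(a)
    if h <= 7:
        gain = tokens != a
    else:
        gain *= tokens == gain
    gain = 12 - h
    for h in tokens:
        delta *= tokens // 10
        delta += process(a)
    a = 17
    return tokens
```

Transformed code:
def solve(delta):
    tokens = tokens + tokens[gain]
    delta = []
    for limit in tokens:
        delta.append(limit[16])
    h = log(a)
    if h <= 7:
        gain = tokens != a
    else:
        gain = gain * (tokens == gain)
    gain = 12 - h
    for h in tokens:
        delta = delta * (tokens // 10)
        delta = delta + process(a)
    a = 17
    return tokens

10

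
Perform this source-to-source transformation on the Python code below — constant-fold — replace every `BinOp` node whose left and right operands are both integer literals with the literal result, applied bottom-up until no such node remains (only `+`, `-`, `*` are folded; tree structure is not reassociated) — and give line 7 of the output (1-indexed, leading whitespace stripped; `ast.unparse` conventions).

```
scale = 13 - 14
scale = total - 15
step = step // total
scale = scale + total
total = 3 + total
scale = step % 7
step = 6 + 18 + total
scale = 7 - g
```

step = 24 + total

Transformed code:
scale = -1
scale = total - 15
step = step // total
scale = scale + total
total = 3 + total
scale = step % 7
step = 24 + total
scale = 7 - g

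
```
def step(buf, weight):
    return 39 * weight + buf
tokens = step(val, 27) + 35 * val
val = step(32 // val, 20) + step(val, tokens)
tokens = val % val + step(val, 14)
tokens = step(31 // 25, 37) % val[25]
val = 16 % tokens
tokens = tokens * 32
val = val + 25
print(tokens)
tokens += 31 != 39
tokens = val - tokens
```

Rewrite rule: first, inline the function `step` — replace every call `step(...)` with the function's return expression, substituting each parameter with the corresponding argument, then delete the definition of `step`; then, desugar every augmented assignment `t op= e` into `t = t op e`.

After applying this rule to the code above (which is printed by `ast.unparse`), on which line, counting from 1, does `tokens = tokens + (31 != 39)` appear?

Transformed code:
tokens = 39 * 27 + val + 35 * val
val = 39 * 20 + 32 // val + (39 * tokens + val)
tokens = val % val + (39 * 14 + val)
tokens = (39 * 37 + 31 // 25) % val[25]
val = 16 % tokens
tokens = tokens * 32
val = val + 25
print(tokens)
tokens = tokens + (31 != 39)
tokens = val - tokens

9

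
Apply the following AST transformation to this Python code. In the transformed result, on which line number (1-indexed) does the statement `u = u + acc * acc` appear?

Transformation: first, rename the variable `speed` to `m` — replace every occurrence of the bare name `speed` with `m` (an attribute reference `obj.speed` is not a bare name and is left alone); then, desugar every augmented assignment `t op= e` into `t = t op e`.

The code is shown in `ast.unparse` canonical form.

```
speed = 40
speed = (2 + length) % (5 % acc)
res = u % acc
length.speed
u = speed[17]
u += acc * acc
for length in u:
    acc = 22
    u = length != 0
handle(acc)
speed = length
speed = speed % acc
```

Transformed code:
m = 40
m = (2 + length) % (5 % acc)
res = u % acc
length.speed
u = m[17]
u = u + acc * acc
for length in u:
    acc = 22
    u = length != 0
handle(acc)
m = length
m = m % acc

6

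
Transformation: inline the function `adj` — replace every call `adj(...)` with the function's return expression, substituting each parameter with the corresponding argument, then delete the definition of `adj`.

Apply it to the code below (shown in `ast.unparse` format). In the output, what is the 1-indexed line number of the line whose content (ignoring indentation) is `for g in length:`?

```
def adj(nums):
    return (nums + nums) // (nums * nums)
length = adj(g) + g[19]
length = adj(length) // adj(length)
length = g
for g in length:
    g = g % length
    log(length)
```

4

Transformed code:
length = (g + g) // (g * g) + g[19]
length = (length + length) // (length * length) // ((length + length) // (length * length))
length = g
for g in length:
    g = g % length
    log(length)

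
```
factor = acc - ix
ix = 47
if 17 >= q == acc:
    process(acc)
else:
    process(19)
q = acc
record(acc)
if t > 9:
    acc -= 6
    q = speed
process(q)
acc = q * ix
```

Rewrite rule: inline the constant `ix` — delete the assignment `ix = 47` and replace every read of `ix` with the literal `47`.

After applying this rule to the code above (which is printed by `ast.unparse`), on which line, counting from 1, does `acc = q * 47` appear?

12

Transformed code:
factor = acc - 47
if 17 >= q == acc:
    process(acc)
else:
    process(19)
q = acc
record(acc)
if t > 9:
    acc -= 6
    q = speed
process(q)
acc = q * 47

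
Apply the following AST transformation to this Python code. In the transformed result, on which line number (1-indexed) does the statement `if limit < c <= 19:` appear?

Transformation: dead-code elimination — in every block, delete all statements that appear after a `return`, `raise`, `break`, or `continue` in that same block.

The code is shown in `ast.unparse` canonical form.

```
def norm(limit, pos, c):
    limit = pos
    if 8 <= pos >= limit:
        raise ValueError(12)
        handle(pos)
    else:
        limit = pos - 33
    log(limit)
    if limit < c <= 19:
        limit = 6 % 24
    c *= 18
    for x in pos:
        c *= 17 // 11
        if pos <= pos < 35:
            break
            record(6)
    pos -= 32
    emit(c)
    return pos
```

8

Transformed code:
def norm(limit, pos, c):
    limit = pos
    if 8 <= pos >= limit:
        raise ValueError(12)
    else:
        limit = pos - 33
    log(limit)
    if limit < c <= 19:
        limit = 6 % 24
    c *= 18
    for x in pos:
        c *= 17 // 11
        if pos <= pos < 35:
            break
    pos -= 32
    emit(c)
    return pos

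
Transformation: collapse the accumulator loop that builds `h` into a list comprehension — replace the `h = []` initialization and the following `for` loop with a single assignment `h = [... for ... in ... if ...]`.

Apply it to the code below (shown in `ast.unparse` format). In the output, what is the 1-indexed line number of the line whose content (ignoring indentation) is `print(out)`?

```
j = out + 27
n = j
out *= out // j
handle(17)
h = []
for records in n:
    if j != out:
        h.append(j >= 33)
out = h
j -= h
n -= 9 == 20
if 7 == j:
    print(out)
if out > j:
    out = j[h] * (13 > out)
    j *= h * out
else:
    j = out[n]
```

Transformed code:
j = out + 27
n = j
out *= out // j
handle(17)
h = [j >= 33 for records in n if j != out]
out = h
j -= h
n -= 9 == 20
if 7 == j:
    print(out)
if out > j:
    out = j[h] * (13 > out)
    j *= h * out
else:
    j = out[n]

10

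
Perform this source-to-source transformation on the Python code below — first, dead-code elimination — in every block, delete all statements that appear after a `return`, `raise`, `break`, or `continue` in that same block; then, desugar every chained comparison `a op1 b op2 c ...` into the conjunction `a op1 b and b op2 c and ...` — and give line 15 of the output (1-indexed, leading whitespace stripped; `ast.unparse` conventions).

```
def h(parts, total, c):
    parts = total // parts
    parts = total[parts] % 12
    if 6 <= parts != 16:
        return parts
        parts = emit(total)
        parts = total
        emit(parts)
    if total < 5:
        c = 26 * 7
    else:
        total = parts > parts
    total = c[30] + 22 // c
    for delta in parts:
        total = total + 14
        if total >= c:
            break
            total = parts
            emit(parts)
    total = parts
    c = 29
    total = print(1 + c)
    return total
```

Transformed code:
def h(parts, total, c):
    parts = total // parts
    parts = total[parts] % 12
    if 6 <= parts and parts != 16:
        return parts
    if total < 5:
        c = 26 * 7
    else:
        total = parts > parts
    total = c[30] + 22 // c
    for delta in parts:
        total = total + 14
        if total >= c:
            break
    total = parts
    c = 29
    total = print(1 + c)
    return total

total = parts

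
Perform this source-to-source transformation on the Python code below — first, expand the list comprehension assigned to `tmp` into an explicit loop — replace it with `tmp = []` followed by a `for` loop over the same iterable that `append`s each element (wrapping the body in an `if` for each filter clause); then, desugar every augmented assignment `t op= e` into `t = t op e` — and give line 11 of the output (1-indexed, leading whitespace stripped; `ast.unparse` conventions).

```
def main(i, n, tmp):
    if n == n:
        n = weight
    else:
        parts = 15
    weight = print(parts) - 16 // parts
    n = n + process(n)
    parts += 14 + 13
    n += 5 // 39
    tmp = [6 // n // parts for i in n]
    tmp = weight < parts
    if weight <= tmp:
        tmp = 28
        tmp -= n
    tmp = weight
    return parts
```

for i in n:

Transformed code:
def main(i, n, tmp):
    if n == n:
        n = weight
    else:
        parts = 15
    weight = print(parts) - 16 // parts
    n = n + process(n)
    parts = parts + (14 + 13)
    n = n + 5 // 39
    tmp = []
    for i in n:
        tmp.append(6 // n // parts)
    tmp = weight < parts
    if weight <= tmp:
        tmp = 28
        tmp = tmp - n
    tmp = weight
    return parts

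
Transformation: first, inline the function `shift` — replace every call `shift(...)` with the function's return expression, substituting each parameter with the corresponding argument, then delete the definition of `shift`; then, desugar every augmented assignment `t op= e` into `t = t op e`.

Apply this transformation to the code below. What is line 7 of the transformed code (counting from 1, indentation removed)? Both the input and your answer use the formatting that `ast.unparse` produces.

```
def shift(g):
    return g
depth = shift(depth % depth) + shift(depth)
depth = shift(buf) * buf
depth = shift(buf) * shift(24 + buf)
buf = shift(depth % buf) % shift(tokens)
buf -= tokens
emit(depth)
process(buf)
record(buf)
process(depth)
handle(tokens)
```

Transformed code:
depth = depth % depth + depth
depth = buf * buf
depth = buf * (24 + buf)
buf = depth % buf % tokens
buf = buf - tokens
emit(depth)
process(buf)
record(buf)
process(depth)
handle(tokens)

process(buf)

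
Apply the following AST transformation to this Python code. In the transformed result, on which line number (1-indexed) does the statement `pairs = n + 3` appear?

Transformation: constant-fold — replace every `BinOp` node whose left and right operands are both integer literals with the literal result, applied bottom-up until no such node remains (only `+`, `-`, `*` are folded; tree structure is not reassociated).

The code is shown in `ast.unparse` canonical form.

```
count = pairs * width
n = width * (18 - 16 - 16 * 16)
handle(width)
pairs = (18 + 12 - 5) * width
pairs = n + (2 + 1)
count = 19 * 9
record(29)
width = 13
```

Transformed code:
count = pairs * width
n = width * -254
handle(width)
pairs = 25 * width
pairs = n + 3
count = 171
record(29)
width = 13

5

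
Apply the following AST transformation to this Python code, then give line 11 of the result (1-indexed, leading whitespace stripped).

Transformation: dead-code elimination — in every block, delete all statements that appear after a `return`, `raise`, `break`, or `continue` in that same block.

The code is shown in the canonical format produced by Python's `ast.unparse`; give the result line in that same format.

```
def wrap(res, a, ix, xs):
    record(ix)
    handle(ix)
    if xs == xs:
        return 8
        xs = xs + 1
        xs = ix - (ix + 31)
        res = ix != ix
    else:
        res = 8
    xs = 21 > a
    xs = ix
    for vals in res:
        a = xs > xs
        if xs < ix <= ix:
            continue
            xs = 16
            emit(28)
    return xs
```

a = xs > xs

Transformed code:
def wrap(res, a, ix, xs):
    record(ix)
    handle(ix)
    if xs == xs:
        return 8
    else:
        res = 8
    xs = 21 > a
    xs = ix
    for vals in res:
        a = xs > xs
        if xs < ix <= ix:
            continue
    return xs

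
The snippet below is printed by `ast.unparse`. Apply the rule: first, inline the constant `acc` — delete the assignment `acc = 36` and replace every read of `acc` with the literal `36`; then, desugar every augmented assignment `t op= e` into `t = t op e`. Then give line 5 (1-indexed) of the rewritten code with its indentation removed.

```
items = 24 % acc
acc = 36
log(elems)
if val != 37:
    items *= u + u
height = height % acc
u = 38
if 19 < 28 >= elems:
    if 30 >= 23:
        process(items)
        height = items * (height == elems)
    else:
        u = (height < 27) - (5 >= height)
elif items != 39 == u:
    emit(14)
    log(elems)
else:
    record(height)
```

Transformed code:
items = 24 % 36
log(elems)
if val != 37:
    items = items * (u + u)
height = height % 36
u = 38
if 19 < 28 >= elems:
    if 30 >= 23:
        process(items)
        height = items * (height == elems)
    else:
        u = (height < 27) - (5 >= height)
elif items != 39 == u:
    emit(14)
    log(elems)
else:
    record(height)

height = height % 36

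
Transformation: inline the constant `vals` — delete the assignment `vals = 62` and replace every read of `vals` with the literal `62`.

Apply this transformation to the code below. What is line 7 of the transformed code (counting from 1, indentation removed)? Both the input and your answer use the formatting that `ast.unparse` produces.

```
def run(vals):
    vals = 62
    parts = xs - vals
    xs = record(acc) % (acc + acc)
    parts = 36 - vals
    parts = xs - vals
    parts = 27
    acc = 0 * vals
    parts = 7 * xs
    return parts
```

Transformed code:
def run(vals):
    parts = xs - 62
    xs = record(acc) % (acc + acc)
    parts = 36 - 62
    parts = xs - 62
    parts = 27
    acc = 0 * 62
    parts = 7 * xs
    return parts

acc = 0 * 62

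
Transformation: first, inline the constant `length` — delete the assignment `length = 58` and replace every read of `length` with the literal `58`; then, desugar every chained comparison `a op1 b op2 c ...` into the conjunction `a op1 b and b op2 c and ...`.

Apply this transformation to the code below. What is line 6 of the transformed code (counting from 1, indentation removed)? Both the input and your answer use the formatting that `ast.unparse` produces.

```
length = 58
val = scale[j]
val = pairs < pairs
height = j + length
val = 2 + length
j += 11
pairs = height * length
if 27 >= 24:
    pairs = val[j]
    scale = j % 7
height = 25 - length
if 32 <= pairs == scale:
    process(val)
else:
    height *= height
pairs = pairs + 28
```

pairs = height * 58

Transformed code:
val = scale[j]
val = pairs < pairs
height = j + 58
val = 2 + 58
j += 11
pairs = height * 58
if 27 >= 24:
    pairs = val[j]
    scale = j % 7
height = 25 - 58
if 32 <= pairs and pairs == scale:
    process(val)
else:
    height *= height
pairs = pairs + 28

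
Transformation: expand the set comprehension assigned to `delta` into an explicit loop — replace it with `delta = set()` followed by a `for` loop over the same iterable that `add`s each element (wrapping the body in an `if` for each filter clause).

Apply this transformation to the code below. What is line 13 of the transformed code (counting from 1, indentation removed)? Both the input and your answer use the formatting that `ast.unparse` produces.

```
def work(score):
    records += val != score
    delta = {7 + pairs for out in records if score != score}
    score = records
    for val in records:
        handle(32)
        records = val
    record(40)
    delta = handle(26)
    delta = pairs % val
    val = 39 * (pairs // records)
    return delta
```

delta = pairs % val

Transformed code:
def work(score):
    records += val != score
    delta = set()
    for out in records:
        if score != score:
            delta.add(7 + pairs)
    score = records
    for val in records:
        handle(32)
        records = val
    record(40)
    delta = handle(26)
    delta = pairs % val
    val = 39 * (pairs // records)
    return delta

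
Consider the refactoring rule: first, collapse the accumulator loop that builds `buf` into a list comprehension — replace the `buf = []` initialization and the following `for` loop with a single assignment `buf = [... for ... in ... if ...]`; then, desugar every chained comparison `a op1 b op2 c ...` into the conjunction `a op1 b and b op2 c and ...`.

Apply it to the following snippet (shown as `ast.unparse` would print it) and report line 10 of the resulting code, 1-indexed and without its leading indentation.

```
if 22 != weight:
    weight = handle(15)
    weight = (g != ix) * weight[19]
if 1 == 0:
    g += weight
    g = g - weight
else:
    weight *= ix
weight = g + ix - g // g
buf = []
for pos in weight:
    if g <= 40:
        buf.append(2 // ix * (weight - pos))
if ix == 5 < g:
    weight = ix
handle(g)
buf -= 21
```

buf = [2 // ix * (weight - pos) for pos in weight if g <= 40]

Transformed code:
if 22 != weight:
    weight = handle(15)
    weight = (g != ix) * weight[19]
if 1 == 0:
    g += weight
    g = g - weight
else:
    weight *= ix
weight = g + ix - g // g
buf = [2 // ix * (weight - pos) for pos in weight if g <= 40]
if ix == 5 and 5 < g:
    weight = ix
handle(g)
buf -= 21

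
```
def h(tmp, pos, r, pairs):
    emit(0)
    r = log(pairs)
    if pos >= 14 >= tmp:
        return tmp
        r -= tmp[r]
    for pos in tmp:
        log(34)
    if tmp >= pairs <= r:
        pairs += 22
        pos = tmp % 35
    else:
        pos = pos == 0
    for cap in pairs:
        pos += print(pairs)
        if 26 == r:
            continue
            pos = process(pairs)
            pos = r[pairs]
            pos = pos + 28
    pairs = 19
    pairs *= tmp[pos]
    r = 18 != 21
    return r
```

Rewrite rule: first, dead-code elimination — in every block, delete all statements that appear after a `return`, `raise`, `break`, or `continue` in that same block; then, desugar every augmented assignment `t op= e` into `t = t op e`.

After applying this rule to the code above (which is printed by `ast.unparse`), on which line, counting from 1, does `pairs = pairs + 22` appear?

Transformed code:
def h(tmp, pos, r, pairs):
    emit(0)
    r = log(pairs)
    if pos >= 14 >= tmp:
        return tmp
    for pos in tmp:
        log(34)
    if tmp >= pairs <= r:
        pairs = pairs + 22
        pos = tmp % 35
    else:
        pos = pos == 0
    for cap in pairs:
        pos = pos + print(pairs)
        if 26 == r:
            continue
    pairs = 19
    pairs = pairs * tmp[pos]
    r = 18 != 21
    return r

9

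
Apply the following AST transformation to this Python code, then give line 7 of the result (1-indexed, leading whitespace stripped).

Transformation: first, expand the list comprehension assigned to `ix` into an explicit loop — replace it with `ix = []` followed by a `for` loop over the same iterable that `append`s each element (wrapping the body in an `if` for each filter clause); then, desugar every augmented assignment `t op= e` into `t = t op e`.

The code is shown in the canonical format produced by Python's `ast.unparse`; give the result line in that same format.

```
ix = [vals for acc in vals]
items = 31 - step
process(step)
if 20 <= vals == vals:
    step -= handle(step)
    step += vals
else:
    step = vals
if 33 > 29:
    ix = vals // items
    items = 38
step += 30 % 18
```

step = step - handle(step)

Transformed code:
ix = []
for acc in vals:
    ix.append(vals)
items = 31 - step
process(step)
if 20 <= vals == vals:
    step = step - handle(step)
    step = step + vals
else:
    step = vals
if 33 > 29:
    ix = vals // items
    items = 38
step = step + 30 % 18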